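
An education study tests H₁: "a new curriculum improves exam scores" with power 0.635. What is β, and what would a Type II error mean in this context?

β = 1 - power = 1 - 0.635 = 0.365. A Type II error is failing to reject H₀ when H₀ is false (false negative) — here, failing to conclude that a new curriculum improves exam scores when in fact it is true. Consequence: keeping the old curriculum when the new one would have helped students.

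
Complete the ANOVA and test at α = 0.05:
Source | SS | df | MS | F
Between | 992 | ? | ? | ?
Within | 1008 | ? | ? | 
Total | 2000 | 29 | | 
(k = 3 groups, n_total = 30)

df_between = 2, df_within = 27. MS_between = 496.0, MS_within = 37.33. F = 13.286, F_crit ≈ 3.354. Reject H₀.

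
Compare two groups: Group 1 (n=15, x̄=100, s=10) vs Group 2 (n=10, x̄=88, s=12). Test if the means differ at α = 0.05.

Pooled sp = 10.83. t = 2.715, df = 23. Critical t = ±2.069. Reject H₀.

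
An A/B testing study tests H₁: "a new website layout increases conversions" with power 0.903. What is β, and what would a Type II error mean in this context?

β = 1 - power = 1 - 0.903 = 0.097. A Type II error is failing to reject H₀ when H₀ is false (false negative) — here, failing to conclude that a new website layout increases conversions when in fact it is true. Consequence: discarding a layout that would have improved conversions — lost revenue.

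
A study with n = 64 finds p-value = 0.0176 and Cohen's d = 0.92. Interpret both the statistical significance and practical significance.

Statistically significant (p = 0.0176 < 0.05). Cohen's d = 0.92 indicates a large effect size. Both statistical and practical significance should be considered.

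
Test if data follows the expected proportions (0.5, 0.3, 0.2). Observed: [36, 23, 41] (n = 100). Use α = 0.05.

Expected: [50.0, 30.0, 20.0]. χ² = 27.603. df = 2, critical = 5.991. Reject H₀.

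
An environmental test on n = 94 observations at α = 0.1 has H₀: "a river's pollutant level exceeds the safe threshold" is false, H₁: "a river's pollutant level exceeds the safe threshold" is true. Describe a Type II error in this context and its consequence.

Type II error: failing to reject H₀ when it is false — concluding that a river's pollutant level exceeds the safe threshold is not supported when in fact it is. Consequence: allowing unsafe pollution to continue.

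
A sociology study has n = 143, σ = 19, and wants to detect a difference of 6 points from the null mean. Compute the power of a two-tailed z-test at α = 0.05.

SE = σ/√n = 19/√143 = 1.589. Non-centrality λ = d/SE = 6/1.589 = 3.776. Power ≈ Φ(λ - z_{α/2}) = Φ(3.776 - 1.96) = Φ(1.816) = 0.965.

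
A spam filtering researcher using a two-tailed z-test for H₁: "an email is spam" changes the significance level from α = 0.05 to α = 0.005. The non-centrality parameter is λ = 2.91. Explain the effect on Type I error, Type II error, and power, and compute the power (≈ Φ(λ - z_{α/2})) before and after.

Decreasing α from 0.05 to 0.005:
• Type I error rate decreases (α is the Type I rate by definition).
• Critical value moves from z_{α/2} = 1.96 to 2.807, so power = Φ(λ - z_{α/2}) goes from Φ(2.91 - 1.96) = 0.829 to Φ(2.91 - 2.807) = 0.541.
• Type II error rate β = 1 - power therefore increases (0.171 → 0.459).
Appropriate when false positives are costly — here, a legitimate email is sent to the spam folder and the user misses it.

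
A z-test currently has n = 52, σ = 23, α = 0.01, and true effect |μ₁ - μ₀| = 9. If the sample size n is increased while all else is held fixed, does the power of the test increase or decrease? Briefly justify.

Power increases: a larger n shrinks the standard error σ/√n, moving the sampling distribution under H₁ further from the critical value.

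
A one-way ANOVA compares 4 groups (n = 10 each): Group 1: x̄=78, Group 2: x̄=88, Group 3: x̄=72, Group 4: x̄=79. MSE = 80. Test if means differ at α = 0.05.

Grand mean = 79.25. SS_between = 1307.5, MS_between = 435.83. F = 5.448, F_crit ≈ 2.866. Reject H₀.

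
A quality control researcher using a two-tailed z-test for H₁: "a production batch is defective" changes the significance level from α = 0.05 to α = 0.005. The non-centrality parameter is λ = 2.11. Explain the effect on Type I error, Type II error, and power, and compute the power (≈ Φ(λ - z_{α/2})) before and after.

Decreasing α from 0.05 to 0.005:
• Type I error rate decreases (α is the Type I rate by definition).
• Critical value moves from z_{α/2} = 1.96 to 2.807, so power = Φ(λ - z_{α/2}) goes from Φ(2.11 - 1.96) = 0.56 to Φ(2.11 - 2.807) = 0.243.
• Type II error rate β = 1 - power therefore increases (0.44 → 0.757).
Appropriate when false positives are costly — here, scrapping a good batch — wasted material and cost for no reason.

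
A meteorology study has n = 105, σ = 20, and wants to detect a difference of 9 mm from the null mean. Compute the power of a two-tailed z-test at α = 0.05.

SE = σ/√n = 20/√105 = 1.952. Non-centrality λ = d/SE = 9/1.952 = 4.611. Power ≈ Φ(λ - z_{α/2}) = Φ(4.611 - 1.96) = Φ(2.651) = 0.996.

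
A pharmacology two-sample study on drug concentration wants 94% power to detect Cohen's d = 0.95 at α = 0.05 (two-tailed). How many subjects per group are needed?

z_{α/2} = 1.96, z_β = Φ⁻¹(0.94) = 1.555. For large effect (d = 0.95): n per group = 2(z_{α/2} + z_β)²/d² = 2(1.96 + 1.555)²/0.95² = 27.4 → 28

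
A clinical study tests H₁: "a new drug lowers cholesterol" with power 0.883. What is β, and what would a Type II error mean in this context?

β = 1 - power = 1 - 0.883 = 0.117. A Type II error is failing to reject H₀ when H₀ is false (false negative) — here, failing to conclude that a new drug lowers cholesterol when in fact it is true. Consequence: shelving an effective drug — patients miss out on a treatment that would have helped.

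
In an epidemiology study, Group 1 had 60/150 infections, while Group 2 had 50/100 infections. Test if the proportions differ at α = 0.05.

p̂₁ = 0.4, p̂₂ = 0.5, pooled p̂ = 0.44. z = -1.56. Critical: ±1.96. Fail to reject H₀.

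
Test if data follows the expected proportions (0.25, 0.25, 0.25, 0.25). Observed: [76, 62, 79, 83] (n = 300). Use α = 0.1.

Expected: [75.0, 75.0, 75.0, 75.0]. χ² = 3.333. df = 3, critical = 6.251. Fail to reject H₀.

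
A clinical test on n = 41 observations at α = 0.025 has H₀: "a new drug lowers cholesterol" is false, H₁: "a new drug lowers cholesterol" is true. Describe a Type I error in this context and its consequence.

Type I error: rejecting H₀ when it is true — concluding that a new drug lowers cholesterol when in fact it is not. Consequence: approving an ineffective drug — patients take a useless medication and may skip effective alternatives.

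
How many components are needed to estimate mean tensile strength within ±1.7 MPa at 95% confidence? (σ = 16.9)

n = (z*σ/E)² = (1.96×16.9/1.7)² = 379.7 → n = 380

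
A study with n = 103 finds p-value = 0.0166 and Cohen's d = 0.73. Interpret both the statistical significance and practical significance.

Statistically significant (p = 0.0166 < 0.05). Cohen's d = 0.73 indicates a medium effect size. Both statistical and practical significance should be considered.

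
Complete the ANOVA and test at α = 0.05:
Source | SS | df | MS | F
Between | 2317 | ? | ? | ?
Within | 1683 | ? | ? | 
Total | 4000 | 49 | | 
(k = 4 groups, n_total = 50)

df_between = 3, df_within = 46. MS_between = 772.33, MS_within = 36.59. F = 21.11, F_crit ≈ 2.807. Reject H₀.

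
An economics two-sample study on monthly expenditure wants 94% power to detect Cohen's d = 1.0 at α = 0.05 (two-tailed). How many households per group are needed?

z_{α/2} = 1.96, z_β = Φ⁻¹(0.94) = 1.555. For large effect (d = 1.0): n per group = 2(z_{α/2} + z_β)²/d² = 2(1.96 + 1.555)²/1.0² = 24.7 → 25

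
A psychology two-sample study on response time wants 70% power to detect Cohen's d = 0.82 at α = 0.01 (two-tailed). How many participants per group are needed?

z_{α/2} = 2.576, z_β = Φ⁻¹(0.7) = 0.524. For large effect (d = 0.82): n per group = 2(z_{α/2} + z_β)²/d² = 2(2.576 + 0.524)²/0.82² = 28.6 → 29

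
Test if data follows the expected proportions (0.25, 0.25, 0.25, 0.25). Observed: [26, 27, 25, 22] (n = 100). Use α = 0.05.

Expected: [25.0, 25.0, 25.0, 25.0]. χ² = 0.56. df = 3, critical = 7.815. Fail to reject H₀.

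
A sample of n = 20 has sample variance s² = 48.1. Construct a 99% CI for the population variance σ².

df = 19. χ²_{0.005} = 38.582, χ²_{0.995} = 6.844. CI for σ² = ((n-1)s²/χ²_{α/2}, (n-1)s²/χ²_{1-α/2}) = (19·48.1/38.582, 19·48.1/6.844) = (23.69, 133.53)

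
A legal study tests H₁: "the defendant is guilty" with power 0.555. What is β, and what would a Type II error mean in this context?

β = 1 - power = 1 - 0.555 = 0.445. A Type II error is failing to reject H₀ when H₀ is false (false negative) — here, failing to conclude that the defendant is guilty when in fact it is true. Consequence: acquitting a guilty person.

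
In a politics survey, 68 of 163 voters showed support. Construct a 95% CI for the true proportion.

p̂ = 0.417. CI = p̂ ± z*√(p̂(1-p̂)/n) = (0.341, 0.493)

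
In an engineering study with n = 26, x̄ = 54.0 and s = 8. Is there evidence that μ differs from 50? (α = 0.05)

t = (x̄ - μ₀)/(s/√n) = (54.0 - 50)/(8/√26) = 2.55. df = 25, critical t = ±2.06. Reject H₀.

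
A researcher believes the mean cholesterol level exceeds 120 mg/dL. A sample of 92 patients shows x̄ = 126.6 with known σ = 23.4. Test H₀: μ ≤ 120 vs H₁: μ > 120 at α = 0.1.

z = 2.705. Critical value: 1.28. Reject H₀.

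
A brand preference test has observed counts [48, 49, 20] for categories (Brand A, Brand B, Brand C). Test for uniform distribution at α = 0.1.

Expected = 39 each. χ² = Σ(O-E)²/E = 13.897. df = 2, critical value = 4.605. Reject H₀.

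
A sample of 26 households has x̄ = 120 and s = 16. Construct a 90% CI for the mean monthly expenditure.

CI = x̄ ± t*(s/√n) = 120 ± 1.708(16/√26) = (114.64, 125.36)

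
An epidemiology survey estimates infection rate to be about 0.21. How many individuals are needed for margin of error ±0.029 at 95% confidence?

n = z²p(1-p)/E² = 1.96²×0.21×0.79/0.029² = 757.8 → n = 758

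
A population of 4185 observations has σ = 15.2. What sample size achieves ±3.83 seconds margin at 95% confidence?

Without FPC: n₀ = (1.96×15.2/3.83)² = 60.506. With FPC: n = n₀N/(n₀+N-1) = 59.7 → n = 60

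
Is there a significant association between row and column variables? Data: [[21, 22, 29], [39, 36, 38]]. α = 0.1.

χ² = 0.948. df = 2, critical = 4.605. Fail to reject H₀. No evidence of dependence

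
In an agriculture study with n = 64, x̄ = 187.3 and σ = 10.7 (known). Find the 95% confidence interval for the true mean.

CI = x̄ ± z*(σ/√n) = 187.3 ± 1.96(10.7/√64) = 187.3 ± 2.62 = (184.68, 189.92)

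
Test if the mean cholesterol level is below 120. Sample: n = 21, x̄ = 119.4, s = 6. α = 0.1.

t = (119.4 - 120)/(6/√21) = -0.458, df = 20. Critical t = -1.325. Fail to reject H₀.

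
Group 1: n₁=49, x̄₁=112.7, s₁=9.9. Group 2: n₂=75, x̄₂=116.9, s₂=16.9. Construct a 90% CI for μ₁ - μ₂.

Difference = -4.2. SE = √(9.9²/49 + 16.9²/75) = 2.41. CI = (-8.16, -0.24)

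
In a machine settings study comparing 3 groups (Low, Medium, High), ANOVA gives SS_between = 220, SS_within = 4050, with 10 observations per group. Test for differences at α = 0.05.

df_between = 2, df_within = 27. F = MS_between/MS_within = 110.0/150.0 = 0.733. F_crit ≈ 3.354. Fail to reject H₀.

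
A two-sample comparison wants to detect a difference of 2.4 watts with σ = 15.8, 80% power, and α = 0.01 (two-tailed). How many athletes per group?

n per group = 2(z_α/2 + z_β)²σ²/d² = 2×(2.576 + 0.84)²×15.8²/2.4² = 1011.5 → n = 1012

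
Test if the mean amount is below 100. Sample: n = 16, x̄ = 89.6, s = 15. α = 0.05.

t = (89.6 - 100)/(15/√16) = -2.773, df = 15. Critical t = -1.753. Reject H₀.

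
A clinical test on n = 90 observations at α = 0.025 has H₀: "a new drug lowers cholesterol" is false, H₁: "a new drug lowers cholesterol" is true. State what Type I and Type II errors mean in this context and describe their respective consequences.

Type I (false positive): concluding that a new drug lowers cholesterol when it is not — approving an ineffective drug — patients take a useless medication and may skip effective alternatives. Type II (false negative): failing to conclude that a new drug lowers cholesterol when it is — shelving an effective drug — patients miss out on a treatment that would have helped. Which is costlier depends on domain priorities and is a judgement call rather than a statistical fact.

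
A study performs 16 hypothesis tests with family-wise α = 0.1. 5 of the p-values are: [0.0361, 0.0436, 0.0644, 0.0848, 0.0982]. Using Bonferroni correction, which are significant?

Bonferroni α = 0.1/16 = 0.00625. None of the given p-values are significant.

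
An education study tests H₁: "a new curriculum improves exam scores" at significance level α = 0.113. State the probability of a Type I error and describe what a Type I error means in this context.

P(Type I error) = α = 0.113. A Type I error is rejecting H₀ when H₀ is actually true (false positive) — here, concluding that a new curriculum improves exam scores when in fact this is not the case. Consequence: adopting a curriculum that gives no real benefit — disruption for nothing.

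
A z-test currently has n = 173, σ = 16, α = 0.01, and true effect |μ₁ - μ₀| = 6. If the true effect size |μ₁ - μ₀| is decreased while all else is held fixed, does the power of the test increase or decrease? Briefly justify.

Power decreases: a smaller true effect decreases the non-centrality λ = |μ₁ - μ₀|/(σ/√n).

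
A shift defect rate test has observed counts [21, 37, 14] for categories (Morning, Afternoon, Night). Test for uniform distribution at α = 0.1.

Expected = 24 each. χ² = Σ(O-E)²/E = 11.583. df = 2, critical value = 4.605. Reject H₀.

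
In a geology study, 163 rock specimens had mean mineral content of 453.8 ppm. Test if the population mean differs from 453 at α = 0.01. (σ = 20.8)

z = (x̄ - μ₀)/(σ/√n) = (453.8 - 453)/(20.8/√163) = 0.491. Critical value: ±2.576. Since |0.491| ≤ 2.576, Fail to reject H₀.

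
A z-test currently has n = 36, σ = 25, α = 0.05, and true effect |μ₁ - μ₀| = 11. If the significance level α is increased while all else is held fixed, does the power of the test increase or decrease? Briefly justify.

Power increases: a larger α lowers the critical value, so more of the H₁ sampling distribution falls in the rejection region.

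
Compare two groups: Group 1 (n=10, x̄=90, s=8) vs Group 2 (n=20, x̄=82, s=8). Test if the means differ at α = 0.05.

Pooled sp = 8.0. t = 2.582, df = 28. Critical t = ±2.048. Reject H₀.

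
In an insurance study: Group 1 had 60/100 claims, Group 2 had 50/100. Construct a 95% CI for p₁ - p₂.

p̂₁ = 0.6, p̂₂ = 0.5. Difference = 0.1. CI = (-0.037, 0.237)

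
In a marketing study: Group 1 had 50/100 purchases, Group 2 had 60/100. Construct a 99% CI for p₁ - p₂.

p̂₁ = 0.5, p̂₂ = 0.6. Difference = -0.1. CI = (-0.28, 0.08)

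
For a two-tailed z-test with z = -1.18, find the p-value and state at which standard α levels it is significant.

p = 2·P(Z > |-1.18|) = 2·(1 - Φ(1.18)) ≈ 0.238. Not significant at any standard level.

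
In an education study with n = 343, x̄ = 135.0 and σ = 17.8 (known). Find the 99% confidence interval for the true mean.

CI = x̄ ± z*(σ/√n) = 135.0 ± 2.576(17.8/√343) = 135.0 ± 2.48 = (132.52, 137.48)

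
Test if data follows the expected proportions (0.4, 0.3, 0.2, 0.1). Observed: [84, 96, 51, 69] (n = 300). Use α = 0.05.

Expected: [120.0, 90.0, 60.0, 30.0]. χ² = 63.25. df = 3, critical = 7.815. Reject H₀.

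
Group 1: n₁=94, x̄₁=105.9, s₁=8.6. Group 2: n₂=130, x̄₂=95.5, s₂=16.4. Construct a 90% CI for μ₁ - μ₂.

Difference = 10.4. SE = √(8.6²/94 + 16.4²/130) = 1.69. CI = (7.62, 13.18)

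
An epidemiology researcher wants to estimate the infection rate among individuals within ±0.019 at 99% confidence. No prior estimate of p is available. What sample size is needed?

Conservative approach: use p = 0.5 (maximizes p(1-p) = 0.25). n = z²(0.25)/E² = 2.576²×0.25/0.019² = 4595.4 → n = 4596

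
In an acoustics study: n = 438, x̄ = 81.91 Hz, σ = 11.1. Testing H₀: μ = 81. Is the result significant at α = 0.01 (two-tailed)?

z = (81.91 - 81)/(11.1/√438) = 1.716. Since |z| ≤ 2.576, not significant at α = 0.01.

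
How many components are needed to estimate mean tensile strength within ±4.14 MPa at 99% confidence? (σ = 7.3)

n = (z*σ/E)² = (2.576×7.3/4.14)² = 20.6 → n = 21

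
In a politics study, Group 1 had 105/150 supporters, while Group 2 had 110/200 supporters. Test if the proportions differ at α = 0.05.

p̂₁ = 0.7, p̂₂ = 0.55, pooled p̂ = 0.614. z = 2.853. Critical: ±1.96. Reject H₀.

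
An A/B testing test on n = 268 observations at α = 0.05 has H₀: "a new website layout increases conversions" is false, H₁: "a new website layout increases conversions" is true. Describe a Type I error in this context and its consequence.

Type I error: rejecting H₀ when it is true — concluding that a new website layout increases conversions when in fact it is not. Consequence: rolling out a layout that doesn't actually help — wasted engineering effort.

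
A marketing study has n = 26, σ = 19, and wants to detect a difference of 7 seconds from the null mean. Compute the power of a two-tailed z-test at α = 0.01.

SE = σ/√n = 19/√26 = 3.726. Non-centrality λ = d/SE = 7/3.726 = 1.879. Power ≈ Φ(λ - z_{α/2}) = Φ(1.879 - 2.576) = Φ(-0.697) = 0.243.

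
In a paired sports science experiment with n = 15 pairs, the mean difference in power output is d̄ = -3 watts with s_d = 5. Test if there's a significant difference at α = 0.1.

t = d̄/(s_d/√n) = -3/(5/√15) = -2.324. df = 14, critical t = ±1.761. Reject H₀.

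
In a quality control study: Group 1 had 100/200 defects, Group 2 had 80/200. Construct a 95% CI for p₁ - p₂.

p̂₁ = 0.5, p̂₂ = 0.4. Difference = 0.1. CI = (0.003, 0.197)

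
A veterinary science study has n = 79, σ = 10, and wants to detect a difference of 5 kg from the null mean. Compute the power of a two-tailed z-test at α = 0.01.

SE = σ/√n = 10/√79 = 1.125. Non-centrality λ = d/SE = 5/1.125 = 4.444. Power ≈ Φ(λ - z_{α/2}) = Φ(4.444 - 2.576) = Φ(1.868) = 0.969.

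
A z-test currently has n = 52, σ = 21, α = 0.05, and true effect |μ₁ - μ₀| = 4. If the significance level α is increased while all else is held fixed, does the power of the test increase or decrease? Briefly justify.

Power increases: a larger α lowers the critical value, so more of the H₁ sampling distribution falls in the rejection region.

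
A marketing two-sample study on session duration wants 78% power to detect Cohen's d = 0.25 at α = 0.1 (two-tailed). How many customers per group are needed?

z_{α/2} = 1.645, z_β = Φ⁻¹(0.78) = 0.772. For small effect (d = 0.25): n per group = 2(z_{α/2} + z_β)²/d² = 2(1.645 + 0.772)²/0.25² = 186.9 → 187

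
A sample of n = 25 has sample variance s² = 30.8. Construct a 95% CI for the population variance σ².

df = 24. χ²_{0.025} = 39.364, χ²_{0.975} = 12.401. CI for σ² = ((n-1)s²/χ²_{α/2}, (n-1)s²/χ²_{1-α/2}) = (24·30.8/39.364, 24·30.8/12.401) = (18.78, 59.61)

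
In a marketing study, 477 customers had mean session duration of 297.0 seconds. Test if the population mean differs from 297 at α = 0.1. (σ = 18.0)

z = (x̄ - μ₀)/(σ/√n) = (297.0 - 297)/(18.0/√477) = 0.0. Critical value: ±1.645. Since |0.0| ≤ 1.645, Fail to reject H₀.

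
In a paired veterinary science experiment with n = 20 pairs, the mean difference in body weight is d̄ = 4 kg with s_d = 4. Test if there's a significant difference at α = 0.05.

t = d̄/(s_d/√n) = 4/(4/√20) = 4.472. df = 19, critical t = ±2.093. Reject H₀.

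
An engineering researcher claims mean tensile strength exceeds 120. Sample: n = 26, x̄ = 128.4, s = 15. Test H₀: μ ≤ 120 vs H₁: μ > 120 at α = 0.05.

t = (128.4 - 120)/(15/√26) = 2.855, df = 25. Critical t = 1.708. Reject H₀.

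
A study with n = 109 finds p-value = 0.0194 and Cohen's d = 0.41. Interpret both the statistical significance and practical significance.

Statistically significant (p = 0.0194 < 0.05). Cohen's d = 0.41 indicates a small effect size. Both statistical and practical significance should be considered.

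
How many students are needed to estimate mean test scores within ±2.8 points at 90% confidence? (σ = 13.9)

n = (z*σ/E)² = (1.645×13.9/2.8)² = 66.7 → n = 67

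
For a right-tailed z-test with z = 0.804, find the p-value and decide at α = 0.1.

p = P(Z > 0.804) = 1 - Φ(0.804) ≈ 0.2107. Since p ≥ 0.1, fail to reject H₀ (not significant) at α = 0.1.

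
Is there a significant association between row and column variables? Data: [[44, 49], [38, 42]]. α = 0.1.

χ² = 0.001. df = 1, critical = 2.706. Fail to reject H₀. No evidence of dependence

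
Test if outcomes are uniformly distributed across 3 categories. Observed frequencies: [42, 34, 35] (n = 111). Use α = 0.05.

Expected = 37 each. χ² = Σ(O-E)²/E = 1.027. df = 2, critical value = 5.991. Fail to reject H₀.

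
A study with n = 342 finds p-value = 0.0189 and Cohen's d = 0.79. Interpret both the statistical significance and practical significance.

Statistically significant (p = 0.0189 < 0.05). Cohen's d = 0.79 indicates a medium effect size. Both statistical and practical significance should be considered.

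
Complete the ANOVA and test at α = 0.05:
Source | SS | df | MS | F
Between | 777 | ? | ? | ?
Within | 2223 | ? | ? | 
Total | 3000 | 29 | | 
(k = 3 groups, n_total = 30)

df_between = 2, df_within = 27. MS_between = 388.5, MS_within = 82.33. F = 4.719, F_crit ≈ 3.354. Reject H₀.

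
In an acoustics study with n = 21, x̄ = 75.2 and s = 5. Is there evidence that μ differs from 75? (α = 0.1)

t = (x̄ - μ₀)/(s/√n) = (75.2 - 75)/(5/√21) = 0.183. df = 20, critical t = ±1.725. Fail to reject H₀.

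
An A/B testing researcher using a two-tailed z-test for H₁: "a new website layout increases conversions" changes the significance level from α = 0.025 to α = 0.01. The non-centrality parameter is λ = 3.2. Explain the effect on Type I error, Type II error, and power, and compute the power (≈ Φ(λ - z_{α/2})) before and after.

Decreasing α from 0.025 to 0.01:
• Type I error rate decreases (α is the Type I rate by definition).
• Critical value moves from z_{α/2} = 2.241 to 2.576, so power = Φ(λ - z_{α/2}) goes from Φ(3.2 - 2.241) = 0.831 to Φ(3.2 - 2.576) = 0.734.
• Type II error rate β = 1 - power therefore increases (0.169 → 0.266).
Appropriate when false positives are costly — here, rolling out a layout that doesn't actually help — wasted engineering effort.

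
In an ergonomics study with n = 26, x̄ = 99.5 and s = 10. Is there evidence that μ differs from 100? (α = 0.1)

t = (x̄ - μ₀)/(s/√n) = (99.5 - 100)/(10/√26) = -0.255. df = 25, critical t = ±1.708. Fail to reject H₀.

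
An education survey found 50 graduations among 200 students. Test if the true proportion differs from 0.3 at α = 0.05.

p̂ = 0.25, p₀ = 0.3. z = (p̂ - p₀)/√(p₀(1-p₀)/n) = -1.543. Critical: ±1.96. Fail to reject H₀.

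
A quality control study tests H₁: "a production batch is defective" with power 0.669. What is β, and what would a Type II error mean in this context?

β = 1 - power = 1 - 0.669 = 0.331. A Type II error is failing to reject H₀ when H₀ is false (false negative) — here, failing to conclude that a production batch is defective when in fact it is true. Consequence: shipping a defective batch — faulty products reach customers.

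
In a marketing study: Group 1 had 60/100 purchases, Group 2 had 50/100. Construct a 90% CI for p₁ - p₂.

p̂₁ = 0.6, p̂₂ = 0.5. Difference = 0.1. CI = (-0.015, 0.215)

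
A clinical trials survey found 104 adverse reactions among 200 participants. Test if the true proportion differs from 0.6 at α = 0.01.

p̂ = 0.52, p₀ = 0.6. z = (p̂ - p₀)/√(p₀(1-p₀)/n) = -2.309. Critical: ±2.576. Fail to reject H₀.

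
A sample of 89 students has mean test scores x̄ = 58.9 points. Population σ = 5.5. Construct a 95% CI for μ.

CI = x̄ ± z*(σ/√n) = 58.9 ± 1.96(5.5/√89) = 58.9 ± 1.14 = (57.76, 60.04)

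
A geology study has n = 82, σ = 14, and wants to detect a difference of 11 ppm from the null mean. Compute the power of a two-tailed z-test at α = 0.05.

SE = σ/√n = 14/√82 = 1.546. Non-centrality λ = d/SE = 11/1.546 = 7.115. Power ≈ Φ(λ - z_{α/2}) = Φ(7.115 - 1.96) = Φ(5.155) = 1.0.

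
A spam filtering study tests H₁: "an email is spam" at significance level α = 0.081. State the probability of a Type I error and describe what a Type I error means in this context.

P(Type I error) = α = 0.081. A Type I error is rejecting H₀ when H₀ is actually true (false positive) — here, concluding that an email is spam when in fact this is not the case. Consequence: a legitimate email is sent to the spam folder and the user misses it.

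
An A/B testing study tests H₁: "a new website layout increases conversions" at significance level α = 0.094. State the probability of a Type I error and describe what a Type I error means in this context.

P(Type I error) = α = 0.094. A Type I error is rejecting H₀ when H₀ is actually true (false positive) — here, concluding that a new website layout increases conversions when in fact this is not the case. Consequence: rolling out a layout that doesn't actually help — wasted engineering effort.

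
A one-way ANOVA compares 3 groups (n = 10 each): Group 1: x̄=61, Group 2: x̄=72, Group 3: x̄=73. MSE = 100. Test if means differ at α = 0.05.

Grand mean = 68.67. SS_between = 886.67, MS_between = 443.33. F = 4.433, F_crit ≈ 3.354. Reject H₀.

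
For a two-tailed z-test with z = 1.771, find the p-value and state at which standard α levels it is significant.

p = 2·P(Z > |1.771|) = 2·(1 - Φ(1.771)) ≈ 0.0766. Significant at α = 0.1.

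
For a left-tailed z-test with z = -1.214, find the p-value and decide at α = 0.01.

p = P(Z < -1.214) = Φ(-1.214) ≈ 0.1124. Since p ≥ 0.01, fail to reject H₀ (not significant) at α = 0.01.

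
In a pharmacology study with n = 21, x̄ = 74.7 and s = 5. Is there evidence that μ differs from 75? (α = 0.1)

t = (x̄ - μ₀)/(s/√n) = (74.7 - 75)/(5/√21) = -0.275. df = 20, critical t = ±1.725. Fail to reject H₀.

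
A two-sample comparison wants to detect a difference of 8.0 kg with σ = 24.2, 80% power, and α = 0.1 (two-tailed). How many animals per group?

n per group = 2(z_α/2 + z_β)²σ²/d² = 2×(1.645 + 0.84)²×24.2²/8.0² = 113.01 → n = 114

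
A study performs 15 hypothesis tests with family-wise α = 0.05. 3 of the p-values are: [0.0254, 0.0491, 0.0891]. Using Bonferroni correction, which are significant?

Bonferroni α = 0.05/15 = 0.00333. None of the given p-values are significant.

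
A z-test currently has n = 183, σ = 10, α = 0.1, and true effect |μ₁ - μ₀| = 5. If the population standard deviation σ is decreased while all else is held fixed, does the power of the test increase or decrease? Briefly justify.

Power increases: a smaller σ shrinks the standard error σ/√n, moving the sampling distribution under H₁ further from the critical value.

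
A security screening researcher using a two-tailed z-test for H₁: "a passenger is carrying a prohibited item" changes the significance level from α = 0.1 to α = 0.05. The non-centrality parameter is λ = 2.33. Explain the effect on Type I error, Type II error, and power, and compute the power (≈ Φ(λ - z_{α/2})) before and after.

Decreasing α from 0.1 to 0.05:
• Type I error rate decreases (α is the Type I rate by definition).
• Critical value moves from z_{α/2} = 1.645 to 1.96, so power = Φ(λ - z_{α/2}) goes from Φ(2.33 - 1.645) = 0.753 to Φ(2.33 - 1.96) = 0.644.
• Type II error rate β = 1 - power therefore increases (0.247 → 0.356).
Appropriate when false positives are costly — here, detaining an innocent passenger — delay and inconvenience.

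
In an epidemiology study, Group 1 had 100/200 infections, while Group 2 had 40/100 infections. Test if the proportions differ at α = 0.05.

p̂₁ = 0.5, p̂₂ = 0.4, pooled p̂ = 0.467. z = 1.637. Critical: ±1.96. Fail to reject H₀.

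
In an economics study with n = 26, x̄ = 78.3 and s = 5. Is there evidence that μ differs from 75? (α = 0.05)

t = (x̄ - μ₀)/(s/√n) = (78.3 - 75)/(5/√26) = 3.365. df = 25, critical t = ±2.06. Reject H₀.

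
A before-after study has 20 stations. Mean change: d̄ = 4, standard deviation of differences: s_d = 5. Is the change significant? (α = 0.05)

t = d̄/(s_d/√n) = 4/(5/√20) = 3.578. df = 19, critical t = ±2.093. Reject H₀.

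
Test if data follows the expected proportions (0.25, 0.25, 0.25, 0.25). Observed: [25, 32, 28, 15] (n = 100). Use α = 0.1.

Expected: [25.0, 25.0, 25.0, 25.0]. χ² = 6.32. df = 3, critical = 6.251. Reject H₀.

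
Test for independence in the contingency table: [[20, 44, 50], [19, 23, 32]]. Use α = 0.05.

χ² = 2.145. df = 2, critical = 5.991. Fail to reject H₀. No evidence of dependence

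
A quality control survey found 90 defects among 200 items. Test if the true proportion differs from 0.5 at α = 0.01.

p̂ = 0.45, p₀ = 0.5. z = (p̂ - p₀)/√(p₀(1-p₀)/n) = -1.414. Critical: ±2.576. Fail to reject H₀.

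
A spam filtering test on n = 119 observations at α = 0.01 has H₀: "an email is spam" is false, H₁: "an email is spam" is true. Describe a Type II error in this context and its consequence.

Type II error: failing to reject H₀ when it is false — concluding that an email is spam is not supported when in fact it is. Consequence: a spam email lands in the inbox.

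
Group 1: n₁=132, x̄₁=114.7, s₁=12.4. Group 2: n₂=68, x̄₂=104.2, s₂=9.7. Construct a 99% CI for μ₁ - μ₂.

Difference = 10.5. SE = √(12.4²/132 + 9.7²/68) = 1.596. CI = (6.39, 14.61)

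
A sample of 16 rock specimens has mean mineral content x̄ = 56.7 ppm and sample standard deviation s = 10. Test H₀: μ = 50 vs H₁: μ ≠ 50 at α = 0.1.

t = (x̄ - μ₀)/(s/√n) = (56.7 - 50)/(10/√16) = 2.68. df = 15, critical t = ±1.753. Reject H₀.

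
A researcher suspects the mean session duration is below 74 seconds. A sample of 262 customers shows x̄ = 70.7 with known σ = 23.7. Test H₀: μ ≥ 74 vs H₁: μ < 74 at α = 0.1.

z = -2.254. Critical value: -1.28. Reject H₀.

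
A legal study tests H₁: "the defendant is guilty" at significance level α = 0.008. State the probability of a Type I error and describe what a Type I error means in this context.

P(Type I error) = α = 0.008. A Type I error is rejecting H₀ when H₀ is actually true (false positive) — here, concluding that the defendant is guilty when in fact this is not the case. Consequence: convicting an innocent person.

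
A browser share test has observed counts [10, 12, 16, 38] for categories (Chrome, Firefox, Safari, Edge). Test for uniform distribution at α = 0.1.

Expected = 19 each. χ² = Σ(O-E)²/E = 26.316. df = 3, critical value = 6.251. Reject H₀.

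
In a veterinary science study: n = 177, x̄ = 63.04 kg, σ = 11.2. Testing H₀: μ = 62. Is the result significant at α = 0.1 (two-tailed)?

z = (63.04 - 62)/(11.2/√177) = 1.235. Since |z| ≤ 1.645, not significant at α = 0.1.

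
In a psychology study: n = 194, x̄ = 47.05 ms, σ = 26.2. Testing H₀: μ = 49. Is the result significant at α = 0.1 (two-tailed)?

z = (47.05 - 49)/(26.2/√194) = -1.037. Since |z| ≤ 1.645, not significant at α = 0.1.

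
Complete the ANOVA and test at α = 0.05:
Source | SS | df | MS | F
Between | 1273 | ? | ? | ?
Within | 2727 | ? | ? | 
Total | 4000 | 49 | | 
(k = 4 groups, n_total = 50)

df_between = 3, df_within = 46. MS_between = 424.33, MS_within = 59.28. F = 7.158, F_crit ≈ 2.807. Reject H₀.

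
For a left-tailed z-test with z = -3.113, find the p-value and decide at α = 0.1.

p = P(Z < -3.113) = Φ(-3.113) ≈ 0.0009. Since p < 0.1, reject H₀ (significant) at α = 0.1.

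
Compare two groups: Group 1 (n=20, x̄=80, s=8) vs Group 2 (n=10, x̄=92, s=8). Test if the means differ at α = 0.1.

Pooled sp = 8.0. t = -3.873, df = 28. Critical t = ±1.701. Reject H₀.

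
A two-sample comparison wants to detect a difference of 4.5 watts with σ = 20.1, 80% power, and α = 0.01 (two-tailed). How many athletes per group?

n per group = 2(z_α/2 + z_β)²σ²/d² = 2×(2.576 + 0.84)²×20.1²/4.5² = 465.6 → n = 466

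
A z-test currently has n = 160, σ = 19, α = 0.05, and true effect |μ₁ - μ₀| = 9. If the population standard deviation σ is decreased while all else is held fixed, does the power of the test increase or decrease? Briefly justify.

Power increases: a smaller σ shrinks the standard error σ/√n, moving the sampling distribution under H₁ further from the critical value.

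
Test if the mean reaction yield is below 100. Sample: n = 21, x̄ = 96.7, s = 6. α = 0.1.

t = (96.7 - 100)/(6/√21) = -2.52, df = 20. Critical t = -1.325. Reject H₀.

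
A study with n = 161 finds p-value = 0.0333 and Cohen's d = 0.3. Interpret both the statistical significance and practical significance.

Statistically significant (p = 0.0333 < 0.05). Cohen's d = 0.3 indicates a small effect size. Both statistical and practical significance should be considered.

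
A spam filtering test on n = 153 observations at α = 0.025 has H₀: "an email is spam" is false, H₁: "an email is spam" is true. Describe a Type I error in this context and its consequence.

Type I error: rejecting H₀ when it is true — concluding that an email is spam when in fact it is not. Consequence: a legitimate email is sent to the spam folder and the user misses it.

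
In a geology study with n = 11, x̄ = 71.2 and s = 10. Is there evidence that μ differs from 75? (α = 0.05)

t = (x̄ - μ₀)/(s/√n) = (71.2 - 75)/(10/√11) = -1.26. df = 10, critical t = ±2.228. Fail to reject H₀.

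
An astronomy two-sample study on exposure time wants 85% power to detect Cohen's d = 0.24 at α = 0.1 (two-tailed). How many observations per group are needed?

z_{α/2} = 1.645, z_β = Φ⁻¹(0.85) = 1.036. For small effect (d = 0.24): n per group = 2(z_{α/2} + z_β)²/d² = 2(1.645 + 1.036)²/0.24² = 249.6 → 250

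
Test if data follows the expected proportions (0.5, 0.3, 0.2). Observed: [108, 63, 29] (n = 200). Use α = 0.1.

Expected: [100.0, 60.0, 40.0]. χ² = 3.815. df = 2, critical = 4.605. Fail to reject H₀.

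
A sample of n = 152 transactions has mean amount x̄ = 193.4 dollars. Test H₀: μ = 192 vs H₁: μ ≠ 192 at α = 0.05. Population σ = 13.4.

z = (x̄ - μ₀)/(σ/√n) = (193.4 - 192)/(13.4/√152) = 1.288. Critical value: ±1.96. Since |1.288| ≤ 1.96, Fail to reject H₀.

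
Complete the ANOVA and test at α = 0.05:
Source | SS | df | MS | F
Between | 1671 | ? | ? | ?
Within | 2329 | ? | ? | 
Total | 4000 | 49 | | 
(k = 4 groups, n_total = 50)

df_between = 3, df_within = 46. MS_between = 557.0, MS_within = 50.63. F = 11.001, F_crit ≈ 2.807. Reject H₀.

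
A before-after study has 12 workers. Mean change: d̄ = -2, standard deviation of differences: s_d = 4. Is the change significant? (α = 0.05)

t = d̄/(s_d/√n) = -2/(4/√12) = -1.732. df = 11, critical t = ±2.201. Fail to reject H₀.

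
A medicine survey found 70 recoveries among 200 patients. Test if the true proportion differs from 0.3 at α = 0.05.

p̂ = 0.35, p₀ = 0.3. z = (p̂ - p₀)/√(p₀(1-p₀)/n) = 1.543. Critical: ±1.96. Fail to reject H₀.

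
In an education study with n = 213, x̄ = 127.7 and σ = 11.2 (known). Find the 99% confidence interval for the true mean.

CI = x̄ ± z*(σ/√n) = 127.7 ± 2.576(11.2/√213) = 127.7 ± 1.98 = (125.72, 129.68)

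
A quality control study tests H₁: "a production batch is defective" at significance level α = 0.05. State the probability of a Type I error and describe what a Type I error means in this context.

P(Type I error) = α = 0.05. A Type I error is rejecting H₀ when H₀ is actually true (false positive) — here, concluding that a production batch is defective when in fact this is not the case. Consequence: scrapping a good batch — wasted material and cost for no reason.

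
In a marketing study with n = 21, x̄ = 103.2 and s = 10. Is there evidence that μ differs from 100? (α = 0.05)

t = (x̄ - μ₀)/(s/√n) = (103.2 - 100)/(10/√21) = 1.466. df = 20, critical t = ±2.086. Fail to reject H₀.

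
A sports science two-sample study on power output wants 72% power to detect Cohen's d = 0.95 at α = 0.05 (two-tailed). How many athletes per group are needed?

z_{α/2} = 1.96, z_β = Φ⁻¹(0.72) = 0.583. For large effect (d = 0.95): n per group = 2(z_{α/2} + z_β)²/d² = 2(1.96 + 0.583)²/0.95² = 14.3 → 15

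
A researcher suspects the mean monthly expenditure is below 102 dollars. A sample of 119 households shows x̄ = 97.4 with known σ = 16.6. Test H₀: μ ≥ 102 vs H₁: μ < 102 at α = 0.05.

z = -3.023. Critical value: -1.645. Reject H₀.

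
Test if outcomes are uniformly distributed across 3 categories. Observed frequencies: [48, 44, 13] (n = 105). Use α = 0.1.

Expected = 35 each. χ² = Σ(O-E)²/E = 20.971. df = 2, critical value = 4.605. Reject H₀.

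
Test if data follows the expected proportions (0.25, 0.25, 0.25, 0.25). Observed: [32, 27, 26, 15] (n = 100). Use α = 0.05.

Expected: [25.0, 25.0, 25.0, 25.0]. χ² = 6.16. df = 3, critical = 7.815. Fail to reject H₀.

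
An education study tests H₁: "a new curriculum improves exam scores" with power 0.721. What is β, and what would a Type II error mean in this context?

β = 1 - power = 1 - 0.721 = 0.279. A Type II error is failing to reject H₀ when H₀ is false (false negative) — here, failing to conclude that a new curriculum improves exam scores when in fact it is true. Consequence: keeping the old curriculum when the new one would have helped students.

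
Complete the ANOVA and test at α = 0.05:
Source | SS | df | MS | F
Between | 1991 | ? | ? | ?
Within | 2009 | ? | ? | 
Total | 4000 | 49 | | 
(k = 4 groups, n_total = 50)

df_between = 3, df_within = 46. MS_between = 663.67, MS_within = 43.67. F = 15.196, F_crit ≈ 2.807. Reject H₀.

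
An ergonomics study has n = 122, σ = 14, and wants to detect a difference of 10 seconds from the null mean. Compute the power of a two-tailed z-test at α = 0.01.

SE = σ/√n = 14/√122 = 1.268. Non-centrality λ = d/SE = 10/1.268 = 7.89. Power ≈ Φ(λ - z_{α/2}) = Φ(7.89 - 2.576) = Φ(5.314) = 1.0.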